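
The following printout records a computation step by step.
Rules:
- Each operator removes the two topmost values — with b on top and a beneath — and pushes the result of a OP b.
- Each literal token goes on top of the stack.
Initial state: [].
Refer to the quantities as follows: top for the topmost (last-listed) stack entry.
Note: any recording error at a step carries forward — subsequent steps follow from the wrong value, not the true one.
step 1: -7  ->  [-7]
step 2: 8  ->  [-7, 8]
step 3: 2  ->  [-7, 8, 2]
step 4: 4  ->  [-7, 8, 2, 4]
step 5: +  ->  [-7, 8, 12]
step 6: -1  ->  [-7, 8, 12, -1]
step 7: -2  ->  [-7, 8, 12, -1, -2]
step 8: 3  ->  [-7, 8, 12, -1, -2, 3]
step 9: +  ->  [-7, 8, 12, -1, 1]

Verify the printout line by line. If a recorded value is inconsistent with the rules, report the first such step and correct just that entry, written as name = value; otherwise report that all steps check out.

step 5, top = 6

Recomputing the run from the initial state:
step 1: [-7]
step 2: [-7, 8]
step 3: [-7, 8, 2]
step 4: [-7, 8, 2, 4]
step 5: [-7, 8, 6]
step 6: [-7, 8, 6, -1]
step 7: [-7, 8, 6, -1, -2]
step 8: [-7, 8, 6, -1, -2, 3]
step 9: [-7, 8, 6, -1, 1]
The first disagreement with the printout is at step 5, where the value should be top = 6.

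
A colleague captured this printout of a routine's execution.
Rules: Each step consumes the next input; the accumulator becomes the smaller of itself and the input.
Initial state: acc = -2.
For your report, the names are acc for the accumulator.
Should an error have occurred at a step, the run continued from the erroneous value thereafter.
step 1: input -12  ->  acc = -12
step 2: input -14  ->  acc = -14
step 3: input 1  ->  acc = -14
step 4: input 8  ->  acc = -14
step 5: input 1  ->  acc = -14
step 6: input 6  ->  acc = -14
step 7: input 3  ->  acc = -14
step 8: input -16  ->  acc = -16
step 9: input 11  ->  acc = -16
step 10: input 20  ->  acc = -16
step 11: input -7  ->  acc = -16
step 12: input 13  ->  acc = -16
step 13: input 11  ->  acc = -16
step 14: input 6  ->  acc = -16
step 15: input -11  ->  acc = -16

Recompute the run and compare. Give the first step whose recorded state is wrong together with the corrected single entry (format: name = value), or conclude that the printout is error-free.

step 1: acc = min(-2, -12) = -12 -> verified
step 2: acc = min(-12, -14) = -14 -> same as recorded
step 3: acc = min(-14, 1) = -14 -> matches
step 4: acc = min(-14, 8) = -14 -> consistent with the printout
step 5: acc = min(-14, 1) = -14 -> consistent with the printout
step 6: acc = min(-14, 6) = -14 -> confirmed correct
step 7: acc = min(-14, 3) = -14 -> checks out
step 8: acc = min(-14, -16) = -16 -> agrees with the printout
step 9: acc = min(-16, 11) = -16 -> no discrepancy
step 10: acc = min(-16, 20) = -16 -> confirmed correct
step 11: acc = min(-16, -7) = -16 -> confirmed correct
step 12: acc = min(-16, 13) = -16 -> checks out
step 13: acc = min(-16, 11) = -16 -> checks out
step 14: acc = min(-16, 6) = -16 -> exactly as logged
step 15: acc = min(-16, -11) = -16 -> agrees with the printout
The recomputation confirms every line.

no error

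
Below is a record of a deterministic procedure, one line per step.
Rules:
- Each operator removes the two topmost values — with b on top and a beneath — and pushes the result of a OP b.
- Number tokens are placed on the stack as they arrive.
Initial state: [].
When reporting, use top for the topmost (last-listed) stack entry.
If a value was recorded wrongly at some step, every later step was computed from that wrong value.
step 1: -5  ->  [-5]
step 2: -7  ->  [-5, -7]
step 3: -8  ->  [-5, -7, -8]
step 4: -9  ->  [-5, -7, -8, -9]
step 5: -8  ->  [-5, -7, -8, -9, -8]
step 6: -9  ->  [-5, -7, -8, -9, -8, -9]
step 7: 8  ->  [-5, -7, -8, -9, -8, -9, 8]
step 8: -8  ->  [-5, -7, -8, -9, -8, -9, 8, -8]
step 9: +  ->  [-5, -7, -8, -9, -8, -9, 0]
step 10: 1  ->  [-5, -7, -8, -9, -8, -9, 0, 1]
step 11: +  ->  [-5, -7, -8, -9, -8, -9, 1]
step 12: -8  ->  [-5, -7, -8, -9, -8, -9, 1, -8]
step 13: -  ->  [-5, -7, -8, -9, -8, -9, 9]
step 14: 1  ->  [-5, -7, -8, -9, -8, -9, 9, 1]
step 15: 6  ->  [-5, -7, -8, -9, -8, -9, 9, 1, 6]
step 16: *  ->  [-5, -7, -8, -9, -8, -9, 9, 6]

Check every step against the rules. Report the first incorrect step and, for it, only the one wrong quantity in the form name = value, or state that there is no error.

1. push -5: top = -5 (confirmed correct)
2. push -7: top = -7 (verified)
3. push -8: top = -8 (exactly as logged)
4. push -9: top = -9 (consistent with the record)
5. push -8: top = -8 (agrees with the record)
6. push -9: top = -9 (confirmed correct)
7. push 8: top = 8 (confirmed correct)
8. push -8: top = -8 (agrees with the record)
9. 8 + -8 = 0 (verified)
10. push 1: top = 1 (consistent with the record)
11. 0 + 1 = 1 (matches)
12. push -8: top = -8 (consistent with the record)
13. 1 - -8 = 9 (verified)
14. push 1: top = 1 (verified)
15. push 6: top = 6 (checks out)
16. 1 * 6 = 6 (matches)
Each recorded entry agrees with the recomputation.

no error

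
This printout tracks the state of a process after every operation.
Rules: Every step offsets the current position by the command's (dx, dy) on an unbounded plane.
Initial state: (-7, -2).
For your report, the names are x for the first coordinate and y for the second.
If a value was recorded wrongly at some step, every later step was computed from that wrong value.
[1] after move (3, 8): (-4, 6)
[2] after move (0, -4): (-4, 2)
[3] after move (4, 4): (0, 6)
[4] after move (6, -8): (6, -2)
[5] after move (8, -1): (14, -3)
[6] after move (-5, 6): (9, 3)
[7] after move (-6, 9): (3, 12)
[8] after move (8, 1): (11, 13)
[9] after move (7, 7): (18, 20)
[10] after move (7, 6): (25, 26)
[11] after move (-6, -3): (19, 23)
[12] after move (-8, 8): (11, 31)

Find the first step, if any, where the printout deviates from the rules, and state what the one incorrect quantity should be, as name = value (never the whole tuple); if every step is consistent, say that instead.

no error

Recomputing the run from the initial state:
step 1: x = -4, y = 6
step 2: x = -4, y = 2
step 3: x = 0, y = 6
step 4: x = 6, y = -2
step 5: x = 14, y = -3
step 6: x = 9, y = 3
step 7: x = 3, y = 12
step 8: x = 11, y = 13
step 9: x = 18, y = 20
step 10: x = 25, y = 26
step 11: x = 19, y = 23
step 12: x = 11, y = 31
This matches the printout at every step.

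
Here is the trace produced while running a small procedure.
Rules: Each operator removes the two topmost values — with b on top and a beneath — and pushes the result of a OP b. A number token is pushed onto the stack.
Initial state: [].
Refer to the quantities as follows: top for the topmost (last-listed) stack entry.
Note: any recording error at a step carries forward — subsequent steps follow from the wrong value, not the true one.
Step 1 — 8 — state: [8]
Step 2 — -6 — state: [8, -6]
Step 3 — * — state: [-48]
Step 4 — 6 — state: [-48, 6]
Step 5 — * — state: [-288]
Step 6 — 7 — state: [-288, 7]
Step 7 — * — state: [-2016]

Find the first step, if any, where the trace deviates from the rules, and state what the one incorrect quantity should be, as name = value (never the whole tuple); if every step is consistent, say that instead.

Recomputing the run from the initial state:
step 1: [8]
step 2: [8, -6]
step 3: [-48]
step 4: [-48, 6]
step 5: [-288]
step 6: [-288, 7]
step 7: [-2016]
This matches the trace at every step.

no error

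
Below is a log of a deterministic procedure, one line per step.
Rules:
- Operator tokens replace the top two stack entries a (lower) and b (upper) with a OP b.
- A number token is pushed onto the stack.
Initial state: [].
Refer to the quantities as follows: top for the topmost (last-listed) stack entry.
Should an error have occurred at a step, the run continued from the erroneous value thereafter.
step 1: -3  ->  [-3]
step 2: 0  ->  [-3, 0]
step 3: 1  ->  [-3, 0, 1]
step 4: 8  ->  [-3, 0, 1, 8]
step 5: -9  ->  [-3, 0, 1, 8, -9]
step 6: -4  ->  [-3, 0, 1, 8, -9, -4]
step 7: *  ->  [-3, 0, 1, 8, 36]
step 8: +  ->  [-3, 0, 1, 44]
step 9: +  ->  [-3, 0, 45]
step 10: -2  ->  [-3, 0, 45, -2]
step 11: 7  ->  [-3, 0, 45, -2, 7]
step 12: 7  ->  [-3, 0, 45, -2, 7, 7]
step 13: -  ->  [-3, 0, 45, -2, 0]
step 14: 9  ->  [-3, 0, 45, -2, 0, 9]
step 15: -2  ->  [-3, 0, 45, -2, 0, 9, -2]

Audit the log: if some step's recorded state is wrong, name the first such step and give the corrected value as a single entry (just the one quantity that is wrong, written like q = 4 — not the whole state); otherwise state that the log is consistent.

no error

Recomputing the run from the initial state:
step 1: [-3]
step 2: [-3, 0]
step 3: [-3, 0, 1]
step 4: [-3, 0, 1, 8]
step 5: [-3, 0, 1, 8, -9]
step 6: [-3, 0, 1, 8, -9, -4]
step 7: [-3, 0, 1, 8, 36]
step 8: [-3, 0, 1, 44]
step 9: [-3, 0, 45]
step 10: [-3, 0, 45, -2]
step 11: [-3, 0, 45, -2, 7]
step 12: [-3, 0, 45, -2, 7, 7]
step 13: [-3, 0, 45, -2, 0]
step 14: [-3, 0, 45, -2, 0, 9]
step 15: [-3, 0, 45, -2, 0, 9, -2]
This matches the log at every step.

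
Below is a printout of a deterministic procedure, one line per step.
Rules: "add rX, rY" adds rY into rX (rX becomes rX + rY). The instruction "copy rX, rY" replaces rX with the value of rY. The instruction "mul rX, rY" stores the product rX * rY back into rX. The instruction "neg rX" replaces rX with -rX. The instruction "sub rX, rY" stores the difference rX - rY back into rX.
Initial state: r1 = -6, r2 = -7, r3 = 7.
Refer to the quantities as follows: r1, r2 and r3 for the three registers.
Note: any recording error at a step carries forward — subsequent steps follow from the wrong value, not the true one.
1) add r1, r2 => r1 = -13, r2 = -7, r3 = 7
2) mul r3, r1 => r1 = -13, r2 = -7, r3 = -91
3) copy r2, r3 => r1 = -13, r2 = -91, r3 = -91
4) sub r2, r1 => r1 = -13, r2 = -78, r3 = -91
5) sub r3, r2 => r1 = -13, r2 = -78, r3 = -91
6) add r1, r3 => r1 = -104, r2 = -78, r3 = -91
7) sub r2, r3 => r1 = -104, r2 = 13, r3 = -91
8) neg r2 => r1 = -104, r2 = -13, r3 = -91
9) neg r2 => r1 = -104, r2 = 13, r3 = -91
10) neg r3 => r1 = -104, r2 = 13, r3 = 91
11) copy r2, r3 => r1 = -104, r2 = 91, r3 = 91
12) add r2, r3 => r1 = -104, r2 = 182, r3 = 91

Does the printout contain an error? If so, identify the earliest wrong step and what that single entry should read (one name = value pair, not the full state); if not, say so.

step 5, r3 = -13

step 1: r1 = -6 + -7 = -13 -> confirmed correct
step 2: r3 = 7 * -13 = -91 -> agrees with the printout
step 3: r2 = -91 -> matches
step 4: r2 = -91 - -13 = -78 -> same as recorded
step 5: r3 = -91 - -78 = -13 -> a discrepancy with the printout
That makes step 5 the first incorrect line — r3 = -13 is what it should show.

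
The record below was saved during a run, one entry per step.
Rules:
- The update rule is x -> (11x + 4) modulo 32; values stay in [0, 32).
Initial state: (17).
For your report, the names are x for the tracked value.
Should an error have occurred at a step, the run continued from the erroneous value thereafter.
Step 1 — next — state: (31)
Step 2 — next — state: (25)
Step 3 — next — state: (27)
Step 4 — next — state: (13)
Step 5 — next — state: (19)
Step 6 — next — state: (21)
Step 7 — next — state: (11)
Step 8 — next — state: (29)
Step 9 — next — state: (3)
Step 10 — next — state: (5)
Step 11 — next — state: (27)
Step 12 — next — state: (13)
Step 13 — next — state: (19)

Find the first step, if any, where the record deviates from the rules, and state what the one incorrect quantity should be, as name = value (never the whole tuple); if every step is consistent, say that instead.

1. x = (11*17 + 4) mod 32 = 31 (exactly as logged)
2. x = (11*31 + 4) mod 32 = 25 (agrees with the record)
3. x = (11*25 + 4) mod 32 = 23 (not what was recorded)
First deviation found at step 3; the corrected entry is x = 23.

step 3, x = 23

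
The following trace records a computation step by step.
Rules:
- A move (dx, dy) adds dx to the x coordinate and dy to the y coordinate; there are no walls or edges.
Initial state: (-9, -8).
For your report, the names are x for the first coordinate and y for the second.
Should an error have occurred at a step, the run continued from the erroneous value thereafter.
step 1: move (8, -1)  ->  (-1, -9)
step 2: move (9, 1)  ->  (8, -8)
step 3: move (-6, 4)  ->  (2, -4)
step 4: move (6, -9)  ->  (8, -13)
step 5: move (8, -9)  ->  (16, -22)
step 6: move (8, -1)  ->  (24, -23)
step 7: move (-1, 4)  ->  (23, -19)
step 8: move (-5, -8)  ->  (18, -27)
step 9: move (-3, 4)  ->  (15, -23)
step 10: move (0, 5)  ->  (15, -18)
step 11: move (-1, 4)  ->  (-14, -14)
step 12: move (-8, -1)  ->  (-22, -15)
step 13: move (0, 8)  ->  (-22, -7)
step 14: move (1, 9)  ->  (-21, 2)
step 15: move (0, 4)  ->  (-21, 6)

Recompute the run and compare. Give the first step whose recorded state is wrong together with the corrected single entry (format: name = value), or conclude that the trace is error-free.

Step 1: x = -9 + (8) = -1, y = -8 + (-1) = -9 — verified.
Step 2: x = -1 + (9) = 8, y = -9 + (1) = -8 — checks out.
Step 3: x = 8 + (-6) = 2, y = -8 + (4) = -4 — exactly as logged.
Step 4: x = 2 + (6) = 8, y = -4 + (-9) = -13 — exactly as logged.
Step 5: x = 8 + (8) = 16, y = -13 + (-9) = -22 — matches.
Step 6: x = 16 + (8) = 24, y = -22 + (-1) = -23 — exactly as logged.
Step 7: x = 24 + (-1) = 23, y = -23 + (4) = -19 — verified.
Step 8: x = 23 + (-5) = 18, y = -19 + (-8) = -27 — same as recorded.
Step 9: x = 18 + (-3) = 15, y = -27 + (4) = -23 — checks out.
Step 10: x = 15 + (0) = 15, y = -23 + (5) = -18 — exactly as logged.
Step 11: x = 15 + (-1) = 14, y = -18 + (4) = -14 — not what was recorded.
The earliest wrong entry is at step 11: it should read x = 14.

step 11, x = 14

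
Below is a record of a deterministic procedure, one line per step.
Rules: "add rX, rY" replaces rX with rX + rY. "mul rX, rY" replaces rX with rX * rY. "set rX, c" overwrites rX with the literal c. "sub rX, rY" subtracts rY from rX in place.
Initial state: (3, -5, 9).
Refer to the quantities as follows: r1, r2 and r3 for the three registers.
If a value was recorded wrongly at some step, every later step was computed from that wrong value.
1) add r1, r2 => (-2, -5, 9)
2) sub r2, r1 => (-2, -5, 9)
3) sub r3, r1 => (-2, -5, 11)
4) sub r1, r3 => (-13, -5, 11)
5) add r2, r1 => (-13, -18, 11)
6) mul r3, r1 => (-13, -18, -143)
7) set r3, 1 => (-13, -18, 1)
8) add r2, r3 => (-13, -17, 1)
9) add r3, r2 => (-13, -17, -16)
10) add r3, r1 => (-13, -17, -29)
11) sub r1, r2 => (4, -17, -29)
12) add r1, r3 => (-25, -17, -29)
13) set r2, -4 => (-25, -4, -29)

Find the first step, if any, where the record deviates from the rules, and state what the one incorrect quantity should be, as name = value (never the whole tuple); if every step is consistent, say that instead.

step 1: r1 = 3 + -5 = -2 -> matches
step 2: r2 = -5 - -2 = -3 -> this is not what the record shows
The audit stops at step 2: the recorded entry is wrong and should be r2 = -3.

step 2, r2 = -3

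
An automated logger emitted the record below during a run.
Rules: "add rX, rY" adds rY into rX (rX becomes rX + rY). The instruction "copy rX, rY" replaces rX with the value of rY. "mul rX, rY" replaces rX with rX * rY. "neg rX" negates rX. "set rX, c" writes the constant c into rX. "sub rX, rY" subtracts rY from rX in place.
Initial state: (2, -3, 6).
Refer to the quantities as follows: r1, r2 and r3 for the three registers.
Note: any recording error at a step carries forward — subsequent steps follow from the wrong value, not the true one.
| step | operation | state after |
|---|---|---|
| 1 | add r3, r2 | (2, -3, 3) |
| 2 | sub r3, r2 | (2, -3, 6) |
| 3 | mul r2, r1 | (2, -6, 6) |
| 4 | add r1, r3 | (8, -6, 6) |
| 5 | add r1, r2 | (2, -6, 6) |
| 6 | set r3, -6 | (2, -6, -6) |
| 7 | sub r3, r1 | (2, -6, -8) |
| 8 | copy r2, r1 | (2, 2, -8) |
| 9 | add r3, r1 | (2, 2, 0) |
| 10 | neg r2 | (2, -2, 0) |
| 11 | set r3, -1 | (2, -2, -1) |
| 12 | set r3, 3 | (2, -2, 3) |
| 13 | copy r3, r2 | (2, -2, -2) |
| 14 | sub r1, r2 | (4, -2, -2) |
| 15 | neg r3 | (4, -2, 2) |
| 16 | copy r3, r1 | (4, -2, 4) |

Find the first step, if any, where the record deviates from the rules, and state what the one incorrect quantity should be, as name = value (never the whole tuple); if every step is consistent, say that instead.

step 9, r3 = -6

1. r3 = 6 + -3 = 3 (no discrepancy)
2. r3 = 3 - -3 = 6 (no discrepancy)
3. r2 = -3 * 2 = -6 (verified)
4. r1 = 2 + 6 = 8 (in agreement)
5. r1 = 8 + -6 = 2 (in agreement)
6. r3 = -6 (checks out)
7. r3 = -6 - 2 = -8 (confirmed correct)
8. r2 = 2 (exactly as logged)
9. r3 = -8 + 2 = -6 (a discrepancy with the record)
First deviation found at step 9; the corrected entry is r3 = -6.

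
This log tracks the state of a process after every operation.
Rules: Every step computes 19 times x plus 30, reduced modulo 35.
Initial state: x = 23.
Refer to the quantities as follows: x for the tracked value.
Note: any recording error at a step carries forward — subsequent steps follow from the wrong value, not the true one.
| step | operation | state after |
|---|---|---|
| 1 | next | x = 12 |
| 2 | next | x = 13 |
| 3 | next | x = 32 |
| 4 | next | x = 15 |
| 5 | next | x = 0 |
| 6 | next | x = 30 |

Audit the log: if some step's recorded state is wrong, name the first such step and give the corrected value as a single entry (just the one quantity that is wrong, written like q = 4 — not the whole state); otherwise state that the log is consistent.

step 4, x = 8

1. x = (19*23 + 30) mod 35 = 12 (exactly as logged)
2. x = (19*12 + 30) mod 35 = 13 (verified)
3. x = (19*13 + 30) mod 35 = 32 (agrees with the log)
4. x = (19*32 + 30) mod 35 = 8 (not what was recorded)
Step 4 is the first one off; corrected, x = 8.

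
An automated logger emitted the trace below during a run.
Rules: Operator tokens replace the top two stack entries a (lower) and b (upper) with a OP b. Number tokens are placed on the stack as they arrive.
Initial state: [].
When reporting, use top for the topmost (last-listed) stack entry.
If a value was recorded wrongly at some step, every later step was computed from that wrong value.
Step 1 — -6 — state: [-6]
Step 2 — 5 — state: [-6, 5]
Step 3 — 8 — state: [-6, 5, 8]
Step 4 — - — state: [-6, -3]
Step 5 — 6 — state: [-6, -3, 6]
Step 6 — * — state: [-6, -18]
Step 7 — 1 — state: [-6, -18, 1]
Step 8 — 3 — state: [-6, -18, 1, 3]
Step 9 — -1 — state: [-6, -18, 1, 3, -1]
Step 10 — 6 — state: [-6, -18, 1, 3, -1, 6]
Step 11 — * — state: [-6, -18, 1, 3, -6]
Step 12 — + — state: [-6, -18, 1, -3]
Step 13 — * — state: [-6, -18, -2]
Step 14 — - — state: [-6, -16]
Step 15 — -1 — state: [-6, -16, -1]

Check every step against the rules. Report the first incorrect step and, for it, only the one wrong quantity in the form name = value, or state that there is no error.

Step 1: push -6: top = -6 — exactly as logged.
Step 2: push 5: top = 5 — agrees with the trace.
Step 3: push 8: top = 8 — checks out.
Step 4: 5 - 8 = -3 — in agreement.
Step 5: push 6: top = 6 — checks out.
Step 6: -3 * 6 = -18 — exactly as logged.
Step 7: push 1: top = 1 — no discrepancy.
Step 8: push 3: top = 3 — same as recorded.
Step 9: push -1: top = -1 — consistent with the trace.
Step 10: push 6: top = 6 — matches.
Step 11: -1 * 6 = -6 — same as recorded.
Step 12: 3 + -6 = -3 — exactly as logged.
Step 13: 1 * -3 = -3 — the trace disagrees here.
Step 13 is the first one off; corrected, top = -3.

step 13, top = -3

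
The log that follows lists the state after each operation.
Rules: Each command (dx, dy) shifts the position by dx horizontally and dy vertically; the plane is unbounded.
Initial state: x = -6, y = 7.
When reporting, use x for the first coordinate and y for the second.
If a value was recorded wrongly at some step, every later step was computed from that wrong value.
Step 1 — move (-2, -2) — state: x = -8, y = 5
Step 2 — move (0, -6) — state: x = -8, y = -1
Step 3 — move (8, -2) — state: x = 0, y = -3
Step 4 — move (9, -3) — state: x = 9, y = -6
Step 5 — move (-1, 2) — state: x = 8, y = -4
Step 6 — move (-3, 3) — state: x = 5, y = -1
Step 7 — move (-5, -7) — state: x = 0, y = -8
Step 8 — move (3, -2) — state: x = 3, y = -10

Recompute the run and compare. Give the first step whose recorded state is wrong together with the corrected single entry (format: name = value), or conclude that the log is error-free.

no error

Step 1: x = -6 + (-2) = -8, y = 7 + (-2) = 5 — exactly as logged.
Step 2: x = -8 + (0) = -8, y = 5 + (-6) = -1 — in agreement.
Step 3: x = -8 + (8) = 0, y = -1 + (-2) = -3 — same as recorded.
Step 4: x = 0 + (9) = 9, y = -3 + (-3) = -6 — consistent with the log.
Step 5: x = 9 + (-1) = 8, y = -6 + (2) = -4 — verified.
Step 6: x = 8 + (-3) = 5, y = -4 + (3) = -1 — no discrepancy.
Step 7: x = 5 + (-5) = 0, y = -1 + (-7) = -8 — no discrepancy.
Step 8: x = 0 + (3) = 3, y = -8 + (-2) = -10 — in agreement.
No step deviates from the rules.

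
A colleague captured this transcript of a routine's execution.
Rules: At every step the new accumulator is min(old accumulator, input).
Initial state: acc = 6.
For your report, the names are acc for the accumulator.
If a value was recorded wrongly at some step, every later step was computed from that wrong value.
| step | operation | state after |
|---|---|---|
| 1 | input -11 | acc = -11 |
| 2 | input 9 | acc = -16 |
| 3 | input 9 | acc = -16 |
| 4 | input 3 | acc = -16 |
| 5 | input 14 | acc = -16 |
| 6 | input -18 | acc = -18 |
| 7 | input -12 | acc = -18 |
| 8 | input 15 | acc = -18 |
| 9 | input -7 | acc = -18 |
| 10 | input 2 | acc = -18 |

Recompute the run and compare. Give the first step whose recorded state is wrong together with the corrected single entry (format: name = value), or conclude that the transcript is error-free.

step 2, acc = -11

step 1: acc = min(6, -11) = -11 -> same as recorded
step 2: acc = min(-11, 9) = -11 -> the transcript disagrees here
The earliest wrong entry is at step 2: it should read acc = -11.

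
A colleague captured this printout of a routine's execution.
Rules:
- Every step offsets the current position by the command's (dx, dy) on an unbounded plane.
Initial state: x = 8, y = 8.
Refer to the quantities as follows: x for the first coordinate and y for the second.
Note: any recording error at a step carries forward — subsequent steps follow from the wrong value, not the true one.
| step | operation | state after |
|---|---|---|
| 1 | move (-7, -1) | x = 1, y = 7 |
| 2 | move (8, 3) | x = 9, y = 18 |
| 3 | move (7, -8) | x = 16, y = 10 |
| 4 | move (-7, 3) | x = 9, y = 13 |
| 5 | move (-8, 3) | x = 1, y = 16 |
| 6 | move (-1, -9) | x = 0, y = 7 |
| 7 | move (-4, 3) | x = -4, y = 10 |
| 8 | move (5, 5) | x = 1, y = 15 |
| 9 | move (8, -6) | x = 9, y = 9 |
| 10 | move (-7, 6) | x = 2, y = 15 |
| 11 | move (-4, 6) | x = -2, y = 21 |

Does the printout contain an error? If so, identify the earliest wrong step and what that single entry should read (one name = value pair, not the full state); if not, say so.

Recomputing the run from the initial state:
step 1: x = 1, y = 7
step 2: x = 9, y = 10
step 3: x = 16, y = 2
step 4: x = 9, y = 5
step 5: x = 1, y = 8
step 6: x = 0, y = -1
step 7: x = -4, y = 2
step 8: x = 1, y = 7
step 9: x = 9, y = 1
step 10: x = 2, y = 7
step 11: x = -2, y = 13
The first disagreement with the printout is at step 2, where the value should be y = 10.

step 2, y = 10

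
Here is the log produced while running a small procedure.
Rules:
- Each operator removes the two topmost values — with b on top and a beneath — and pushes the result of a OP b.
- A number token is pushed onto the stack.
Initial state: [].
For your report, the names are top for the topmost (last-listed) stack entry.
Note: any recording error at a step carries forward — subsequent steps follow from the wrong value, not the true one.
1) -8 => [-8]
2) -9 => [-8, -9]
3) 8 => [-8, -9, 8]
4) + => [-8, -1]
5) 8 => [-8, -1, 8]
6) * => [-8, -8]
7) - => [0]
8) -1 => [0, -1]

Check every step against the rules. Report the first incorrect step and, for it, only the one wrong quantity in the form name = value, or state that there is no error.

step 1: push -8: top = -8 -> exactly as logged
step 2: push -9: top = -9 -> matches
step 3: push 8: top = 8 -> agrees with the log
step 4: -9 + 8 = -1 -> in agreement
step 5: push 8: top = 8 -> agrees with the log
step 6: -1 * 8 = -8 -> matches
step 7: -8 - -8 = 0 -> consistent with the log
step 8: push -1: top = -1 -> verified
Nothing is out of place; the run is error-free.

no error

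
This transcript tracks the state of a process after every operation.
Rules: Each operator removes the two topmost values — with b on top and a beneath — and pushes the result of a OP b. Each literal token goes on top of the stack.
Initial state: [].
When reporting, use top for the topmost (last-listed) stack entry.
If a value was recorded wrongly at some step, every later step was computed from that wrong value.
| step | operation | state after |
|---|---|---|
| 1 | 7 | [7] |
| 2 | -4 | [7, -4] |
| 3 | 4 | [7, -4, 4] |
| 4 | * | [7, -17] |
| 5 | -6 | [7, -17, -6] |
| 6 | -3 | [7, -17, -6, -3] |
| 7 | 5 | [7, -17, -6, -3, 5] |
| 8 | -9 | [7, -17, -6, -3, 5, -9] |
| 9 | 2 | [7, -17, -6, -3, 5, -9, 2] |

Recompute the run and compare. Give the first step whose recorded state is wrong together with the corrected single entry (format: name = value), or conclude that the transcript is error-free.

step 4, top = -16

1. push 7: top = 7 (same as recorded)
2. push -4: top = -4 (agrees with the transcript)
3. push 4: top = 4 (confirmed correct)
4. -4 * 4 = -16 (not what was recorded)
The earliest wrong entry is at step 4: it should read top = -16.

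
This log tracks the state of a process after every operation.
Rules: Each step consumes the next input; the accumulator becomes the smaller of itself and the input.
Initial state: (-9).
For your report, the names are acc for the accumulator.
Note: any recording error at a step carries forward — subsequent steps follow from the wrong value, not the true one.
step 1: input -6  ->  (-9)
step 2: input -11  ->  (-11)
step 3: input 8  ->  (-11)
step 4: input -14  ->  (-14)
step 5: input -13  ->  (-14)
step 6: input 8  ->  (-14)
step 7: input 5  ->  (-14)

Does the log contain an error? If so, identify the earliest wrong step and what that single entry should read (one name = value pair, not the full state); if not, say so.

no error

Recomputing the run from the initial state:
step 1: acc = -9
step 2: acc = -11
step 3: acc = -11
step 4: acc = -14
step 5: acc = -14
step 6: acc = -14
step 7: acc = -14
This matches the log at every step.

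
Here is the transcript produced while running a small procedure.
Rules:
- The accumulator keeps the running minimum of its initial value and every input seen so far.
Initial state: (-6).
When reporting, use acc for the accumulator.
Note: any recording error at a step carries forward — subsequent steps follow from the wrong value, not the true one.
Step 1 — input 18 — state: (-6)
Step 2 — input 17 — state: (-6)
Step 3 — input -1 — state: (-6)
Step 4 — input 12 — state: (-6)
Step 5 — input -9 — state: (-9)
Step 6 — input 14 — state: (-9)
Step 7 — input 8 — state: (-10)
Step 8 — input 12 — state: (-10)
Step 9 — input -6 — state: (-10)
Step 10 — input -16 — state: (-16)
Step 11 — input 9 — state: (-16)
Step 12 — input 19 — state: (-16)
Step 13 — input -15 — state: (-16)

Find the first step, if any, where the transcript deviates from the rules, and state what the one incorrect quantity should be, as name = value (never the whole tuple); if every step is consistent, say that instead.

step 7, acc = -9

step 1: acc = min(-6, 18) = -6 -> verified
step 2: acc = min(-6, 17) = -6 -> exactly as logged
step 3: acc = min(-6, -1) = -6 -> checks out
step 4: acc = min(-6, 12) = -6 -> consistent with the transcript
step 5: acc = min(-6, -9) = -9 -> matches
step 6: acc = min(-9, 14) = -9 -> matches
step 7: acc = min(-9, 8) = -9 -> the transcript has a different value
Step 7 is the first one off; corrected, acc = -9.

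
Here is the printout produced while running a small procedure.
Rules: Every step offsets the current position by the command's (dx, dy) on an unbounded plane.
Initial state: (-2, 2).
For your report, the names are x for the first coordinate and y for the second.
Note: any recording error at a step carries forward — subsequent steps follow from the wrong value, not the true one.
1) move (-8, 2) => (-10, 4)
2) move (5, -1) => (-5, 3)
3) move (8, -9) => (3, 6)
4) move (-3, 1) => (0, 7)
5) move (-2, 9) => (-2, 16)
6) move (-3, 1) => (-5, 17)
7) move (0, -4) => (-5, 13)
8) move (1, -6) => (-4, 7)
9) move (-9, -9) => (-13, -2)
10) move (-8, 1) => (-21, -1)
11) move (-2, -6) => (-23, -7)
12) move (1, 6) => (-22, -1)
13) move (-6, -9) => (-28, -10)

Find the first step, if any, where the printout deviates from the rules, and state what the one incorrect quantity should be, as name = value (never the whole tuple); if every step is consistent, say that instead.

1. x = -2 + (-8) = -10, y = 2 + (2) = 4 (no discrepancy)
2. x = -10 + (5) = -5, y = 4 + (-1) = 3 (same as recorded)
3. x = -5 + (8) = 3, y = 3 + (-9) = -6 (not what was recorded)
That makes step 3 the first incorrect line — y = -6 is what it should show.

step 3, y = -6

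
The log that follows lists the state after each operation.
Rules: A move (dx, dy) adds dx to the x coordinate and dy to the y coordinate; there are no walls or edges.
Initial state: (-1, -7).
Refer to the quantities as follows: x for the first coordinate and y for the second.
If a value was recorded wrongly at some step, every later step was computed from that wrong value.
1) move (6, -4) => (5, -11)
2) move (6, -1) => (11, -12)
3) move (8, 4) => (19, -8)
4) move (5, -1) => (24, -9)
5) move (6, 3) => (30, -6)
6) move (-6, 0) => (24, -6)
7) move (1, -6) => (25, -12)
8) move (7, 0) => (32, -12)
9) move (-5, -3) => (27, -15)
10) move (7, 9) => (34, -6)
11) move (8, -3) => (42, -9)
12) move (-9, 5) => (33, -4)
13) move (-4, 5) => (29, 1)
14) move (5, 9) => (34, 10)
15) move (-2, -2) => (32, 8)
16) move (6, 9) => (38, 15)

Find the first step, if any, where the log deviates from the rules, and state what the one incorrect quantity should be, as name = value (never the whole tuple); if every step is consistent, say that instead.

step 16, y = 17

Step 1: x = -1 + (6) = 5, y = -7 + (-4) = -11 — in agreement.
Step 2: x = 5 + (6) = 11, y = -11 + (-1) = -12 — exactly as logged.
Step 3: x = 11 + (8) = 19, y = -12 + (4) = -8 — same as recorded.
Step 4: x = 19 + (5) = 24, y = -8 + (-1) = -9 — checks out.
Step 5: x = 24 + (6) = 30, y = -9 + (3) = -6 — checks out.
Step 6: x = 30 + (-6) = 24, y = -6 + (0) = -6 — verified.
Step 7: x = 24 + (1) = 25, y = -6 + (-6) = -12 — confirmed correct.
Step 8: x = 25 + (7) = 32, y = -12 + (0) = -12 — exactly as logged.
Step 9: x = 32 + (-5) = 27, y = -12 + (-3) = -15 — same as recorded.
Step 10: x = 27 + (7) = 34, y = -15 + (9) = -6 — matches.
Step 11: x = 34 + (8) = 42, y = -6 + (-3) = -9 — exactly as logged.
Step 12: x = 42 + (-9) = 33, y = -9 + (5) = -4 — verified.
Step 13: x = 33 + (-4) = 29, y = -4 + (5) = 1 — verified.
Step 14: x = 29 + (5) = 34, y = 1 + (9) = 10 — exactly as logged.
Step 15: x = 34 + (-2) = 32, y = 10 + (-2) = 8 — consistent with the log.
Step 16: x = 32 + (6) = 38, y = 8 + (9) = 17 — this is not what the log shows.
Step 16 is the first one off; corrected, y = 17.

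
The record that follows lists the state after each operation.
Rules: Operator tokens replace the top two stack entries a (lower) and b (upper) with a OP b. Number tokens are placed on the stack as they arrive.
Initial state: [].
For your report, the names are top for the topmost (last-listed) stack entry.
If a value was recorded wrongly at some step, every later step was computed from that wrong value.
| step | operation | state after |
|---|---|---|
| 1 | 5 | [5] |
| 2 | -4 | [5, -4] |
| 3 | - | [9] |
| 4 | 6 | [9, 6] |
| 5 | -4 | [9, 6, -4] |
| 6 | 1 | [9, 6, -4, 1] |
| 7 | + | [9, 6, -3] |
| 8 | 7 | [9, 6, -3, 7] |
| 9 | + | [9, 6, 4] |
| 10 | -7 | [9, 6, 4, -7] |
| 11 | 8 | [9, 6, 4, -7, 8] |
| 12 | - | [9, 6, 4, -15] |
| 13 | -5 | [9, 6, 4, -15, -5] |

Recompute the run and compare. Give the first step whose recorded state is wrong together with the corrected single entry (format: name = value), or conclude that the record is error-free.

Recomputing the run from the initial state:
step 1: [5]
step 2: [5, -4]
step 3: [9]
step 4: [9, 6]
step 5: [9, 6, -4]
step 6: [9, 6, -4, 1]
step 7: [9, 6, -3]
step 8: [9, 6, -3, 7]
step 9: [9, 6, 4]
step 10: [9, 6, 4, -7]
step 11: [9, 6, 4, -7, 8]
step 12: [9, 6, 4, -15]
step 13: [9, 6, 4, -15, -5]
This matches the record at every step.

no error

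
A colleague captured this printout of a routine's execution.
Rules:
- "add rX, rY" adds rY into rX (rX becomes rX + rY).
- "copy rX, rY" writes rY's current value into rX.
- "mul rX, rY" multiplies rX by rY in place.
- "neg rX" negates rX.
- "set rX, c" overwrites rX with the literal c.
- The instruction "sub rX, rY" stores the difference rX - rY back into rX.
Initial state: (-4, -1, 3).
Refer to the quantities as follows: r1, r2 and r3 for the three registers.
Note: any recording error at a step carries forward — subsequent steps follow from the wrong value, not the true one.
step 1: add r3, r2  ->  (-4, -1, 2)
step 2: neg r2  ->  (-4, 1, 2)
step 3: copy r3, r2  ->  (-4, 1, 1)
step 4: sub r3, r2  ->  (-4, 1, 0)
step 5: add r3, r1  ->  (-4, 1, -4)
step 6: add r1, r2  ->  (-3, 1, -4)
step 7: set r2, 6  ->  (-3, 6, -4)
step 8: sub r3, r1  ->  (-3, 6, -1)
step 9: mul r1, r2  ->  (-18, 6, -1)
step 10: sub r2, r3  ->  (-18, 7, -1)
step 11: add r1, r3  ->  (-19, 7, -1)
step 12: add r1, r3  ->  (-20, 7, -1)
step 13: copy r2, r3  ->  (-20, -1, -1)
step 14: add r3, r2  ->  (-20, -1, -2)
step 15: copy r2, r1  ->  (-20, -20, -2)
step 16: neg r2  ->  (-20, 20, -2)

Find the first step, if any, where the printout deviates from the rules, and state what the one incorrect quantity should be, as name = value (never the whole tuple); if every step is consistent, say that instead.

no error

Recomputing the run from the initial state:
step 1: r1 = -4, r2 = -1, r3 = 2
step 2: r1 = -4, r2 = 1, r3 = 2
step 3: r1 = -4, r2 = 1, r3 = 1
step 4: r1 = -4, r2 = 1, r3 = 0
step 5: r1 = -4, r2 = 1, r3 = -4
step 6: r1 = -3, r2 = 1, r3 = -4
step 7: r1 = -3, r2 = 6, r3 = -4
step 8: r1 = -3, r2 = 6, r3 = -1
step 9: r1 = -18, r2 = 6, r3 = -1
step 10: r1 = -18, r2 = 7, r3 = -1
step 11: r1 = -19, r2 = 7, r3 = -1
step 12: r1 = -20, r2 = 7, r3 = -1
step 13: r1 = -20, r2 = -1, r3 = -1
step 14: r1 = -20, r2 = -1, r3 = -2
step 15: r1 = -20, r2 = -20, r3 = -2
step 16: r1 = -20, r2 = 20, r3 = -2
This matches the printout at every step.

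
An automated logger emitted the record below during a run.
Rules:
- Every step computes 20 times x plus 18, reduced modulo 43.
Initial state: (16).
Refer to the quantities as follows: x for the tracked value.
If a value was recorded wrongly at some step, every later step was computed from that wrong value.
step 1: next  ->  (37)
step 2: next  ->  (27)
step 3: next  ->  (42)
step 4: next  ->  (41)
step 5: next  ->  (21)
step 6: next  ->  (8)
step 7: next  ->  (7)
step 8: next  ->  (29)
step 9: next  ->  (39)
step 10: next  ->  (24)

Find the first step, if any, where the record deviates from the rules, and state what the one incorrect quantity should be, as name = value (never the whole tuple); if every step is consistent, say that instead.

step 7, x = 6

1. x = (20*16 + 18) mod 43 = 37 (exactly as logged)
2. x = (20*37 + 18) mod 43 = 27 (agrees with the record)
3. x = (20*27 + 18) mod 43 = 42 (checks out)
4. x = (20*42 + 18) mod 43 = 41 (verified)
5. x = (20*41 + 18) mod 43 = 21 (no discrepancy)
6. x = (20*21 + 18) mod 43 = 8 (agrees with the record)
7. x = (20*8 + 18) mod 43 = 6 (the record has a different value)
That makes step 7 the first incorrect line — x = 6 is what it should show.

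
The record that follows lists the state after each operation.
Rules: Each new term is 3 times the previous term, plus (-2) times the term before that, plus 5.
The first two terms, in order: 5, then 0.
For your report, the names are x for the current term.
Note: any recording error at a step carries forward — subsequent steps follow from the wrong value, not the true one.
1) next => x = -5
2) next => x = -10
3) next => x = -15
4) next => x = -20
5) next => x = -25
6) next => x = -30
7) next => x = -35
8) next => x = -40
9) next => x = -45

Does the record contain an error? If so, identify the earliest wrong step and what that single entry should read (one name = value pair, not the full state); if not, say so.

no error

Recomputing the run from the initial state:
step 1: x = -5
step 2: x = -10
step 3: x = -15
step 4: x = -20
step 5: x = -25
step 6: x = -30
step 7: x = -35
step 8: x = -40
step 9: x = -45
This matches the record at every step.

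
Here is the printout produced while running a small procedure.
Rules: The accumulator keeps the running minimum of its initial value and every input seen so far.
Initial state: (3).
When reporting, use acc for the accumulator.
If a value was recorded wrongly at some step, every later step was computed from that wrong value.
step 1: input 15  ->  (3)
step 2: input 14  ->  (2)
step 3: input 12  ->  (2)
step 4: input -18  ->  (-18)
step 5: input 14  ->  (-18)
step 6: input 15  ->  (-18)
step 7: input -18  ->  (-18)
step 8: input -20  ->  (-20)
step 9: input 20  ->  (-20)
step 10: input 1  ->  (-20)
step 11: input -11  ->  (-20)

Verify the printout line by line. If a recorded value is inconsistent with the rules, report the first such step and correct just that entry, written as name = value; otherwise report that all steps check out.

Recomputing the run from the initial state:
step 1: acc = 3
step 2: acc = 3
step 3: acc = 3
step 4: acc = -18
step 5: acc = -18
step 6: acc = -18
step 7: acc = -18
step 8: acc = -20
step 9: acc = -20
step 10: acc = -20
step 11: acc = -20
The first disagreement with the printout is at step 2, where the value should be acc = 3.

step 2, acc = 3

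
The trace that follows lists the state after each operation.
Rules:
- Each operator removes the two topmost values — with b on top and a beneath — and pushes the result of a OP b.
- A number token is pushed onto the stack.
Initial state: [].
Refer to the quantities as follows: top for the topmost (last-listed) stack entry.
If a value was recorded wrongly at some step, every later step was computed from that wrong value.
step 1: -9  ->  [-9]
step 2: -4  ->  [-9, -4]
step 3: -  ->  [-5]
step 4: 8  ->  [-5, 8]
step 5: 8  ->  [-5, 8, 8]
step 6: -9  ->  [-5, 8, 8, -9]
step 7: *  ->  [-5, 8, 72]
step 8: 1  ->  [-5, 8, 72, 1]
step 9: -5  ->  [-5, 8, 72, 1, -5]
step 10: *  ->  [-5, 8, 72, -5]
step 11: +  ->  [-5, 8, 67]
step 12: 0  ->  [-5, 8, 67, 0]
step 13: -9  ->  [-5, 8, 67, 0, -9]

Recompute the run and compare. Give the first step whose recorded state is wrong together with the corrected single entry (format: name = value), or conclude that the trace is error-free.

step 7, top = -72

Recomputing the run from the initial state:
step 1: [-9]
step 2: [-9, -4]
step 3: [-5]
step 4: [-5, 8]
step 5: [-5, 8, 8]
step 6: [-5, 8, 8, -9]
step 7: [-5, 8, -72]
step 8: [-5, 8, -72, 1]
step 9: [-5, 8, -72, 1, -5]
step 10: [-5, 8, -72, -5]
step 11: [-5, 8, -77]
step 12: [-5, 8, -77, 0]
step 13: [-5, 8, -77, 0, -9]
The first disagreement with the trace is at step 7, where the value should be top = -72.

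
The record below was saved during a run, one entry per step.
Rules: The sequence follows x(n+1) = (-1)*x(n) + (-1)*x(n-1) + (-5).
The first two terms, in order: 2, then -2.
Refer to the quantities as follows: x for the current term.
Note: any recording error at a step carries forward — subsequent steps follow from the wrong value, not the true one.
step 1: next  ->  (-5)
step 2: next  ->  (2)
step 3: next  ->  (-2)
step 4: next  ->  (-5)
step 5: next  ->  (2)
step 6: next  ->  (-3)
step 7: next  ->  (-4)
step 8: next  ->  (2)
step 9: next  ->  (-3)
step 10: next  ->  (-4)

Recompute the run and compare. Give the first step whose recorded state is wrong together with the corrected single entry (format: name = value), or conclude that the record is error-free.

1. x = -1*(-2) + (-1)*(2) + (-5) = -5 (verified)
2. x = -1*(-5) + (-1)*(-2) + (-5) = 2 (checks out)
3. x = -1*(2) + (-1)*(-5) + (-5) = -2 (verified)
4. x = -1*(-2) + (-1)*(2) + (-5) = -5 (consistent with the record)
5. x = -1*(-5) + (-1)*(-2) + (-5) = 2 (exactly as logged)
6. x = -1*(2) + (-1)*(-5) + (-5) = -2 (the entry is off here)
The earliest wrong entry is at step 6: it should read x = -2.

step 6, x = -2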